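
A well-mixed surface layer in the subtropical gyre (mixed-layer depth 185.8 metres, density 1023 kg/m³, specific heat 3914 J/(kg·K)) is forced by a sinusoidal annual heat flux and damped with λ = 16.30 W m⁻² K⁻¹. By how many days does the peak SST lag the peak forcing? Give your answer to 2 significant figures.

Areal heat capacity C = ρ c_p D = 1023 × 3914 × 185.8 = 7.44×10^8 J/(m^2 K).
ω = 2π / 3.15×10^7 s = 1.99×10^-7 s⁻¹.
Phase lag φ = arctan(Cω/λ) = arctan(148/16.30) = 1.46 rad.
Time lag = φ / ω = 1.46 / 1.99×10^-7 = 7.33×10^6 s = 84.9 days.

85 days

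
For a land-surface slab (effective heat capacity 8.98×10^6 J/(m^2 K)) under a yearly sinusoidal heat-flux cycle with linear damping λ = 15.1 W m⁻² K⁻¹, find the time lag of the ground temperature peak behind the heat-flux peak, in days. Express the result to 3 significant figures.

Areal heat capacity C = 8.98×10^6 J/(m^2 K) (given).
ω = 2π / 3.15×10^7 s = 1.99×10^-7 s⁻¹.
Phase lag φ = arctan(Cω/λ) = arctan(1.79/15.1) = 0.118 rad.
Time lag = φ / ω = 0.118 / 1.99×10^-7 = 5.92×10^5 s = 6.85 days.

6.85 days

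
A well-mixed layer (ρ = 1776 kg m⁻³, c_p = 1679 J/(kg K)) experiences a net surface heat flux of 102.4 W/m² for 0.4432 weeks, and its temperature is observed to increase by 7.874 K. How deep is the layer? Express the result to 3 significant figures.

1.17 m

Heat input Q = F Δt = 102.4 × 2.68×10^5 s = 2.74×10^7 J/m².
Required areal heat capacity C = Q / ΔT = 3.49×10^6 J/(m²·K).
Depth D = C / (ρ c_p) = 3.49×10^6 / (1776 × 1679) = 1.17 m.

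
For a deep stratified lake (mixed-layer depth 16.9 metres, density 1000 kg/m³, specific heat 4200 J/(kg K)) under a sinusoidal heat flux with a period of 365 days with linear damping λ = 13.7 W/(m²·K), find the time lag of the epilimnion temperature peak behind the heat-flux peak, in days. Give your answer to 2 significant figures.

47 days

Areal heat capacity C = ρ c_p D = 1000 × 4200 × 16.9 = 7.10×10^7 J m⁻² K⁻¹.
ω = 2π / 3.15×10^7 s = 1.99×10^-7 s⁻¹.
Phase lag φ = arctan(Cω/λ) = arctan(14.1/13.7) = 0.801 rad.
Time lag = φ / ω = 0.801 / 1.99×10^-7 = 4.02×10^6 s = 46.5 days.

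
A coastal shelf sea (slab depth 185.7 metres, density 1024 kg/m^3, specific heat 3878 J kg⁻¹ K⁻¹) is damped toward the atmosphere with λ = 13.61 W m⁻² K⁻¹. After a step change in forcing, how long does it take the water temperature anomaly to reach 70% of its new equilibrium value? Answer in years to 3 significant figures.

2.07 years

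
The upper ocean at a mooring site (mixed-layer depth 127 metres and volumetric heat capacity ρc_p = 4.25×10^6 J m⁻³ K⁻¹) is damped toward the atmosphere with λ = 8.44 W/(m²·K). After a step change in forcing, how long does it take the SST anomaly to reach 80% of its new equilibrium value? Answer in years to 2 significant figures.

Areal heat capacity C = ρc_p × D = 4.25×10^6 × 127 = 5.40×10^8 J m⁻² K⁻¹.
τ = C / λ = 5.40×10^8 / 8.44 = 6.40×10^7 s.
Fraction reached: 1 − e^(−t/τ) = 0.80 ⇒ t = −τ ln(1 − 0.80) = τ × 1.61.
t = 1.03×10^8 s = 3.26 years.

3.3 years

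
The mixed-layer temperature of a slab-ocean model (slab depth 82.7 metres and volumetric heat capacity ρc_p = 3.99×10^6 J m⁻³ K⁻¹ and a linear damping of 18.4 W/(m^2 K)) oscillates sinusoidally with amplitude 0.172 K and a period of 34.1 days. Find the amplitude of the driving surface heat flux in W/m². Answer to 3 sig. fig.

121

Areal heat capacity C = ρc_p × D = 3.99×10^6 × 82.7 = 3.30×10^8 J/(m²·K).
ω = 2π / 2.95×10^6 s = 2.13×10^-6 s⁻¹.
√((Cω)² + λ²) = √((704)² + 18.4²) = 704 W/(m²·K).
F₀ = A × √((Cω)²+λ²) = 0.172 × 704 = 121 W/m².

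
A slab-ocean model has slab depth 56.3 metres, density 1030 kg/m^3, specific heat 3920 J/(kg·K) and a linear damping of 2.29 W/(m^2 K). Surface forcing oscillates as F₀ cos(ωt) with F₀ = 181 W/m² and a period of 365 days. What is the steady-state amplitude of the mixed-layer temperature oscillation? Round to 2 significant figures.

4.0 K

Areal heat capacity C = ρ c_p D = 1030 × 3920 × 56.3 = 2.27×10^8 J/(m²·K).
Angular frequency ω = 2π / T = 2π / 3.15×10^7 s = 1.99×10^-7 s⁻¹.
√((Cω)² + λ²) = √((45.3)² + 2.29²) = 45.3 W/(m²·K).
Amplitude A = F₀ / √((Cω)²+λ²) = 181 / 45.3 = 3.99 K.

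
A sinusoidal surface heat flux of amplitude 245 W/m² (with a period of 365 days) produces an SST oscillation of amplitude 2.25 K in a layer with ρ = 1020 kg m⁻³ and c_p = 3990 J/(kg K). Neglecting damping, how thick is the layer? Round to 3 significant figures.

ω = 2π / 3.15×10^7 s = 1.99×10^-7 s⁻¹.
Required C = F₀ / (A ω) = 245 / (2.25 × 1.99×10^-7) = 5.47×10^8 J/(m²·K).
D = C / (ρ c_p) = 5.47×10^8 / (1020 × 3990) = 134 m.

134 m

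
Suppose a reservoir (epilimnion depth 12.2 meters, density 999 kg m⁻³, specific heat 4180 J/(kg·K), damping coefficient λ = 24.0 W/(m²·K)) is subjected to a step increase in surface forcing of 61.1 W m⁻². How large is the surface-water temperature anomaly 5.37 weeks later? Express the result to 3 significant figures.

1.99 K

Areal heat capacity C = ρ c_p D = 999 × 4180 × 12.2 = 5.09×10^7 J/(m²·K).
τ = C / λ = 5.09×10^7 / 24.0 = 2.12×10^6 s.
Equilibrium anomaly ΔT_eq = F / λ = 61.1 / 24.0 = 2.55 K.
t = 5.37 weeks = 3.25×10^6 s, so t/τ = 1.53.
ΔT(t) = ΔT_eq (1 − e^(−t/τ)) = 2.55 × (1 − e^−1.53) = 1.99 K.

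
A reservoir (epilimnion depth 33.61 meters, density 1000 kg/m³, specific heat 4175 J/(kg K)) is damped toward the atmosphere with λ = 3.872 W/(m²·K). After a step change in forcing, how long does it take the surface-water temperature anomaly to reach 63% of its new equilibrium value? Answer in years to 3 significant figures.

Areal heat capacity C = ρ c_p D = 1000 × 4175 × 33.61 = 1.40×10^8 J/(m²·K).
τ = C / λ = 1.40×10^8 / 3.872 = 3.62×10^7 s.
Fraction reached: 1 − e^(−t/τ) = 0.63 ⇒ t = −τ ln(1 − 0.63) = τ × 0.994.
t = 3.60×10^7 s = 1.14 years.

1.14 years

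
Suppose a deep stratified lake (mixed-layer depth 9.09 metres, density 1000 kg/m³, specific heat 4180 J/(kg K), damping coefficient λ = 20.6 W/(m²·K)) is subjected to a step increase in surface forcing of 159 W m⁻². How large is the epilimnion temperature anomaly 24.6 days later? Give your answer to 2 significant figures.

5.3 K

Areal heat capacity C = ρ c_p D = 1000 × 4180 × 9.09 = 3.80×10^7 J/(m²·K).
τ = C / λ = 3.80×10^7 / 20.6 = 1.84×10^6 s.
Equilibrium anomaly ΔT_eq = F / λ = 159 / 20.6 = 7.72 K.
t = 24.6 days = 2.13×10^6 s, so t/τ = 1.15.
ΔT(t) = ΔT_eq (1 − e^(−t/τ)) = 7.72 × (1 − e^−1.15) = 5.28 K.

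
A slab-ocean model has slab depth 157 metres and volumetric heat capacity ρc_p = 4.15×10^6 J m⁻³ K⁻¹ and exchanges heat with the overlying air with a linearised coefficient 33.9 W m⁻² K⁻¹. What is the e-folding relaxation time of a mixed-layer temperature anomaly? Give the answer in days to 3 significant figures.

222 days

Areal heat capacity C = ρc_p × D = 4.15×10^6 × 157 = 6.52×10^8 J m⁻² K⁻¹.
Relaxation time τ = C / λ = 6.52×10^8 / 33.9 = 1.92×10^7 s.
In days: 1.92×10^7 s / (86400 s/day) = 222 days.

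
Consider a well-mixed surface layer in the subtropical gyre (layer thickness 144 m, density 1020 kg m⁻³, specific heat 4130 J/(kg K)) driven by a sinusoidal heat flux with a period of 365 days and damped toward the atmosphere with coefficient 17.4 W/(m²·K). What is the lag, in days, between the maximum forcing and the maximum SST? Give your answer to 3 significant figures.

Areal heat capacity C = ρ c_p D = 1020 × 4130 × 144 = 6.07×10^8 J m⁻² K⁻¹.
ω = 2π / 3.15×10^7 s = 1.99×10^-7 s⁻¹.
Phase lag φ = arctan(Cω/λ) = arctan(121/17.4) = 1.43 rad.
Time lag = φ / ω = 1.43 / 1.99×10^-7 = 7.17×10^6 s = 82.9 days.

82.9 days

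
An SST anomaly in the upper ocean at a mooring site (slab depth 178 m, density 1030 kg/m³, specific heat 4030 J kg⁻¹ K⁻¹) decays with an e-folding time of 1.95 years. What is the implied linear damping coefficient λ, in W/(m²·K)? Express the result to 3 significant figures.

12.0

Areal heat capacity C = ρ c_p D = 1030 × 4030 × 178 = 7.39×10^8 J/(m²·K).
τ = 1.95 years = 6.15×10^7 s.
λ = C / τ = 7.39×10^8 / 6.15×10^7 = 12.0 W/(m²·K).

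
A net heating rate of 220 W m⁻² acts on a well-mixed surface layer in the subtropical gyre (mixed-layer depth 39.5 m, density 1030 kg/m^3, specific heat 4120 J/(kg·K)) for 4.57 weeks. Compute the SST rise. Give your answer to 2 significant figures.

3.6 K

Areal heat capacity C = ρ c_p D = 1030 × 4120 × 39.5 = 1.68×10^8 J/(m²·K).
Net heat input Q = F Δt = 220 × (4.57 weeks × 6.048×10^5 s/week) = 6.08×10^8 J/m².
ΔT = Q / C = 6.08×10^8 / 1.68×10^8 = 3.63 K.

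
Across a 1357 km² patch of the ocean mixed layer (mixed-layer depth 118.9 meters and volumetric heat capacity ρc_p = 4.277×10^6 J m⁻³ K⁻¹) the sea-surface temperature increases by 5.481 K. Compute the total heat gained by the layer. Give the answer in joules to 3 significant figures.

3.78×10^18 J

Areal heat capacity C = ρc_p × D = 4.277×10^6 × 118.9 = 5.09×10^8 J/(m²·K).
Heat per unit area: q = C ΔT = 5.09×10^8 × 5.481 = 2.79×10^9 J/m².
Total heat: Q = q × A = 2.79×10^9 × (1357 × 10⁶ m²) = 3.78×10^18 J.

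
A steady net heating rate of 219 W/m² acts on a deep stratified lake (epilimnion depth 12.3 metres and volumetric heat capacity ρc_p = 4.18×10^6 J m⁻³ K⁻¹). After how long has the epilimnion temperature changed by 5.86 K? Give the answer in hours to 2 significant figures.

Areal heat capacity C = ρc_p × D = 4.18×10^6 × 12.3 = 5.14×10^7 J/(m^2 K).
Time required: Δt = C ΔT / F = 5.14×10^7 × 5.86 / 219 = 1.38×10^6 s.
In hours: 1.38×10^6 s / (3600 s/hour) = 382 hours.

380 hours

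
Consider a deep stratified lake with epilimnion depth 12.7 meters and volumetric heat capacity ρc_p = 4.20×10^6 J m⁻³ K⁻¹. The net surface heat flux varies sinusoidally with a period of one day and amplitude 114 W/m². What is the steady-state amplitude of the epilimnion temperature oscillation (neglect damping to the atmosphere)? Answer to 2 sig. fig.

0.029 K

Areal heat capacity C = ρc_p × D = 4.20×10^6 × 12.7 = 5.33×10^7 J/(m²·K).
Angular frequency ω = 2π / T = 2π / 86400 s = 7.27×10^-5 s⁻¹.
Cω = 5.33×10^7 × 7.27×10^-5 = 3880 W/(m²·K).
Amplitude A = F₀ / (Cω) = 114 / 3880 = 0.0294 K.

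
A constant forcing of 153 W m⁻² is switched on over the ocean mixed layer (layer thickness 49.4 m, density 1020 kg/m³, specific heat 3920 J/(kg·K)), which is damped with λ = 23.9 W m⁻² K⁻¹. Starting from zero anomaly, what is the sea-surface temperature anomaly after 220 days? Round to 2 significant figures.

Areal heat capacity C = ρ c_p D = 1020 × 3920 × 49.4 = 1.98×10^8 J/(m^2 K).
τ = C / λ = 1.98×10^8 / 23.9 = 8.26×10^6 s.
Equilibrium anomaly ΔT_eq = F / λ = 153 / 23.9 = 6.40 K.
t = 220 days = 1.90×10^7 s, so t/τ = 2.30.
ΔT(t) = ΔT_eq (1 − e^(−t/τ)) = 6.40 × (1 − e^−2.30) = 5.76 K.

5.8 K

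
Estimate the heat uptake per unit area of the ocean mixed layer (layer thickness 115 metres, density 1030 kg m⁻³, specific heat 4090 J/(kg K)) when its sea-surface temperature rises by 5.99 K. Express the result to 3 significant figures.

Areal heat capacity C = ρ c_p D = 1030 × 4090 × 115 = 4.84×10^8 J/(m²·K).
ΔQ = C ΔT = 4.84×10^8 × 5.99 = 2.90×10^9 J/m².

2.90×10^9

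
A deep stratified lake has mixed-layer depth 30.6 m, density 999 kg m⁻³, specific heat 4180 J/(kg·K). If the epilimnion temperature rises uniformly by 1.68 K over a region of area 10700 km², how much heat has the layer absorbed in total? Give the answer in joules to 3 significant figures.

2.30×10^18 J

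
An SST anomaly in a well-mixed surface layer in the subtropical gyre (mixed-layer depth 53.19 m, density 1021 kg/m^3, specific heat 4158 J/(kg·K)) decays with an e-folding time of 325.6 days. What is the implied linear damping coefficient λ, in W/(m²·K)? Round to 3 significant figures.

8.03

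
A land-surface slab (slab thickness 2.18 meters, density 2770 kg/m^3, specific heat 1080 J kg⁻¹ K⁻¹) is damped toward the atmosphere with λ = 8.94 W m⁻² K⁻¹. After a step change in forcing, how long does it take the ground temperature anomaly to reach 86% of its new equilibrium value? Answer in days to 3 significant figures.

Areal heat capacity C = ρ c_p D = 2770 × 1080 × 2.18 = 6.52×10^6 J m⁻² K⁻¹.
τ = C / λ = 6.52×10^6 / 8.94 = 7.29×10^5 s.
Fraction reached: 1 − e^(−t/τ) = 0.86 ⇒ t = −τ ln(1 − 0.86) = τ × 1.97.
t = 1.43×10^6 s = 16.6 days.

16.6 days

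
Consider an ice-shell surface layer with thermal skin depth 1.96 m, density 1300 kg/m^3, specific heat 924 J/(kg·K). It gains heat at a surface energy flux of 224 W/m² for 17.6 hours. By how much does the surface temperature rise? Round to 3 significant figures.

6.03 K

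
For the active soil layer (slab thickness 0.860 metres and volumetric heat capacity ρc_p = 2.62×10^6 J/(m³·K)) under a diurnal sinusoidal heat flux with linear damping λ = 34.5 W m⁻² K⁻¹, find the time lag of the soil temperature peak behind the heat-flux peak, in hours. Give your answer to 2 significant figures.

5.2 hours

Areal heat capacity C = ρc_p × D = 2.62×10^6 × 0.860 = 2.25×10^6 J/(m^2 K).
ω = 2π / 86400 s = 7.27×10^-5 s⁻¹.
Phase lag φ = arctan(Cω/λ) = arctan(164/34.5) = 1.36 rad.
Time lag = φ / ω = 1.36 / 7.27×10^-5 = 18700 s = 5.21 hours.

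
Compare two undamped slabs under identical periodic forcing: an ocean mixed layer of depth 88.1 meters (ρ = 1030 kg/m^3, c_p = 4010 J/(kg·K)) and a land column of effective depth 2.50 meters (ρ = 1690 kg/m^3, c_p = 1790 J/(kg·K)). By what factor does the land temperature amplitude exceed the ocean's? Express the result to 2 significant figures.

48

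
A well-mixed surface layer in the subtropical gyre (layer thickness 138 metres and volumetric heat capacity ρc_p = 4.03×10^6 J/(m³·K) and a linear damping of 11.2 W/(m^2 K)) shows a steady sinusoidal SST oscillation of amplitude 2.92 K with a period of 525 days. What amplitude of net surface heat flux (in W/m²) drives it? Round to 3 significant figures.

227

Areal heat capacity C = ρc_p × D = 4.03×10^6 × 138 = 5.56×10^8 J m⁻² K⁻¹.
ω = 2π / 4.54×10^7 s = 1.39×10^-7 s⁻¹.
√((Cω)² + λ²) = √((77.0)² + 11.2²) = 77.8 W/(m²·K).
F₀ = A × √((Cω)²+λ²) = 2.92 × 77.8 = 227 W/m².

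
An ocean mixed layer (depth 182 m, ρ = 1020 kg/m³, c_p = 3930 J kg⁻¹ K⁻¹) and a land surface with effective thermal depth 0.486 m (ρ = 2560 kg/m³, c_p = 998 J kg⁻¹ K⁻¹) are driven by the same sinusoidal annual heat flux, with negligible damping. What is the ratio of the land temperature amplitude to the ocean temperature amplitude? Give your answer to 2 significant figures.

590

C_ocean = 1020 × 3930 × 182 = 7.30×10^8 J/(m²·K).
C_land = 2560 × 998 × 0.486 = 1.24×10^6 J/(m²·K).
Undamped amplitude ∝ 1/C, so A_land/A_ocean = C_ocean/C_land = 588.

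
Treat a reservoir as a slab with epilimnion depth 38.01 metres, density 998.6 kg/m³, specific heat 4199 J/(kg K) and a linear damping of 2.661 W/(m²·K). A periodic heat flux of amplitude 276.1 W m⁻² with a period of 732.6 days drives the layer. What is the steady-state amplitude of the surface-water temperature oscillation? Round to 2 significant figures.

17 K

Areal heat capacity C = ρ c_p D = 998.6 × 4199 × 38.01 = 1.59×10^8 J m⁻² K⁻¹.
Angular frequency ω = 2π / T = 2π / 6.33×10^7 s = 9.93×10^-8 s⁻¹.
√((Cω)² + λ²) = √((15.8)² + 2.661²) = 16.0 W/(m²·K).
Amplitude A = F₀ / √((Cω)²+λ²) = 276.1 / 16.0 = 17.2 K.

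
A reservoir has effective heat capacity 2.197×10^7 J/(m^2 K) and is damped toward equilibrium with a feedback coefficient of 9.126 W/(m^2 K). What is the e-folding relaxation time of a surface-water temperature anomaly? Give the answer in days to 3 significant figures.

Areal heat capacity C = 2.197×10^7 J/(m^2 K) (given).
Relaxation time τ = C / λ = 2.20×10^7 / 9.126 = 2.41×10^6 s.
In days: 2.41×10^6 s / (86400 s/day) = 27.9 days.

27.9 days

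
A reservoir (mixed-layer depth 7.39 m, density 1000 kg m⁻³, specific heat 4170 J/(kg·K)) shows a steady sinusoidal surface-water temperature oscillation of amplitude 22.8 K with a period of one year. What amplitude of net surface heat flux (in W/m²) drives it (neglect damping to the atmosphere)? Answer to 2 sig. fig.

140

Areal heat capacity C = ρ c_p D = 1000 × 4170 × 7.39 = 3.08×10^7 J/(m^2 K).
ω = 2π / 3.15×10^7 s = 1.99×10^-7 s⁻¹.
Cω = 3.08×10^7 × 1.99×10^-7 = 6.14 W/(m²·K).
F₀ = A × Cω = 22.8 × 6.14 = 140 W/m².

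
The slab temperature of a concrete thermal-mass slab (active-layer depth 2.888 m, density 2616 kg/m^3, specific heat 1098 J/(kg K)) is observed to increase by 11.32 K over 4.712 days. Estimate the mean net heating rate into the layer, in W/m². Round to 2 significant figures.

230

Areal heat capacity C = ρ c_p D = 2616 × 1098 × 2.888 = 8.30×10^6 J m⁻² K⁻¹.
Required heat per unit area: Q = C ΔT = 8.30×10^6 × 11.32 = 9.39×10^7 J/m².
Flux F = Q / Δt = 9.39×10^7 / 4.07×10^5 s = 231 W/m².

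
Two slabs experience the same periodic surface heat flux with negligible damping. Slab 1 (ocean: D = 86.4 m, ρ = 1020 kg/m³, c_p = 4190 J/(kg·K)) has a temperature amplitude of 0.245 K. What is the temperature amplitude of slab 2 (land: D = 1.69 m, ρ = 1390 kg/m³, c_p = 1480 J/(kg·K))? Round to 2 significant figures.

26 K

C_ocean = 3.69×10^8 J/(m²·K); C_land = 3.48×10^6 J/(m²·K).
A ∝ 1/C ⇒ A_land = A_ocean × C_ocean/C_land = 0.245 × 106 = 26.0 K.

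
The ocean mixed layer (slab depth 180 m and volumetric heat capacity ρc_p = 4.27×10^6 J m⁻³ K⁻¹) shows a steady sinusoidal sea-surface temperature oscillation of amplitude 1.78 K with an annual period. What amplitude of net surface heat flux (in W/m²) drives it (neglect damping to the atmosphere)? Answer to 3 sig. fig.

273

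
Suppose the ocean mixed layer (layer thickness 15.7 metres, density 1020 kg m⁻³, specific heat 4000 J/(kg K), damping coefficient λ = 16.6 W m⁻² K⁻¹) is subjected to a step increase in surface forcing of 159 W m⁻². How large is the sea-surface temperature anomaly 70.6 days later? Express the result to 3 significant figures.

7.61 K

Areal heat capacity C = ρ c_p D = 1020 × 4000 × 15.7 = 6.41×10^7 J/(m^2 K).
τ = C / λ = 6.41×10^7 / 16.6 = 3.86×10^6 s.
Equilibrium anomaly ΔT_eq = F / λ = 159 / 16.6 = 9.58 K.
t = 70.6 days = 6.10×10^6 s, so t/τ = 1.58.
ΔT(t) = ΔT_eq (1 − e^(−t/τ)) = 9.58 × (1 − e^−1.58) = 7.61 K.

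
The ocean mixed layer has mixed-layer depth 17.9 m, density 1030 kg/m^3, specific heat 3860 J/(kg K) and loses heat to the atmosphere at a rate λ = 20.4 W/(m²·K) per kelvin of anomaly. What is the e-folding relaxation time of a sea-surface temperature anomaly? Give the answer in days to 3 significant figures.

40.4 days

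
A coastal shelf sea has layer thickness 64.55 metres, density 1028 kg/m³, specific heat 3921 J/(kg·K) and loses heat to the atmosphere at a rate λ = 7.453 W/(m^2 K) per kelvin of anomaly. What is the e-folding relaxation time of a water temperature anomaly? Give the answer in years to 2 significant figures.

Areal heat capacity C = ρ c_p D = 1028 × 3921 × 64.55 = 2.60×10^8 J/(m²·K).
Relaxation time τ = C / λ = 2.60×10^8 / 7.453 = 3.49×10^7 s.
In years: 3.49×10^7 s / (3.156×10^7 s/year) = 1.11 years.

1.1 years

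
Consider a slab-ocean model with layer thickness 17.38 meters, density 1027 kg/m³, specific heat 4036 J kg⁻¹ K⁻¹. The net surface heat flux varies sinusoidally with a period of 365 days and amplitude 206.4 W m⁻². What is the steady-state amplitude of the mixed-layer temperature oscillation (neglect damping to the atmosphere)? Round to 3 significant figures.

Areal heat capacity C = ρ c_p D = 1027 × 4036 × 17.38 = 7.20×10^7 J/(m²·K).
Angular frequency ω = 2π / T = 2π / 3.15×10^7 s = 1.99×10^-7 s⁻¹.
Cω = 7.20×10^7 × 1.99×10^-7 = 14.4 W/(m²·K).
Amplitude A = F₀ / (Cω) = 206.4 / 14.4 = 14.4 K.

14.4 K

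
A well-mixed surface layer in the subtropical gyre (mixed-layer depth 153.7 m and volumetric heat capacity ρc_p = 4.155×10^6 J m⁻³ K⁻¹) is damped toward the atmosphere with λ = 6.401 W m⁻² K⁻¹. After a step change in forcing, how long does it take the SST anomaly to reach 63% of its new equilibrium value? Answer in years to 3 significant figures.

3.14 years

Areal heat capacity C = ρc_p × D = 4.155×10^6 × 153.7 = 6.39×10^8 J/(m^2 K).
τ = C / λ = 6.39×10^8 / 6.401 = 9.98×10^7 s.
Fraction reached: 1 − e^(−t/τ) = 0.63 ⇒ t = −τ ln(1 − 0.63) = τ × 0.994.
t = 9.92×10^7 s = 3.14 years.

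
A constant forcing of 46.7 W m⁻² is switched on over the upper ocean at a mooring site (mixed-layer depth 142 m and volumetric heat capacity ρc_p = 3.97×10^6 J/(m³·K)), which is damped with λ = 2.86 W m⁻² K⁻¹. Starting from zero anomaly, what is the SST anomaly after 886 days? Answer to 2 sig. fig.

Areal heat capacity C = ρc_p × D = 3.97×10^6 × 142 = 5.64×10^8 J/(m²·K).
τ = C / λ = 5.64×10^8 / 2.86 = 1.97×10^8 s.
Equilibrium anomaly ΔT_eq = F / λ = 46.7 / 2.86 = 16.3 K.
t = 886 days = 7.66×10^7 s, so t/τ = 0.388.
ΔT(t) = ΔT_eq (1 − e^(−t/τ)) = 16.3 × (1 − e^−0.388) = 5.26 K.

5.3 K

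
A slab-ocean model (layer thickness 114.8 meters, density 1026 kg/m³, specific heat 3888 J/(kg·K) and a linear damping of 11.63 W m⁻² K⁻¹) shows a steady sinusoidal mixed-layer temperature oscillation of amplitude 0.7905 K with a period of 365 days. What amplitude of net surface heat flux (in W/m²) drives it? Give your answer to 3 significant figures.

72.7

Areal heat capacity C = ρ c_p D = 1026 × 3888 × 114.8 = 4.58×10^8 J/(m²·K).
ω = 2π / 3.15×10^7 s = 1.99×10^-7 s⁻¹.
√((Cω)² + λ²) = √((91.2)² + 11.63²) = 92.0 W/(m²·K).
F₀ = A × √((Cω)²+λ²) = 0.7905 × 92.0 = 72.7 W/m².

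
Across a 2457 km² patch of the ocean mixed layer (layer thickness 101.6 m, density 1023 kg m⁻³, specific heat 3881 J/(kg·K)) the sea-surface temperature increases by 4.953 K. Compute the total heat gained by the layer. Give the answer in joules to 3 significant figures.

Areal heat capacity C = ρ c_p D = 1023 × 3881 × 101.6 = 4.03×10^8 J/(m^2 K).
Heat per unit area: q = C ΔT = 4.03×10^8 × 4.953 = 2.00×10^9 J/m².
Total heat: Q = q × A = 2.00×10^9 × (2457 × 10⁶ m²) = 4.91×10^18 J.

4.91×10^18 J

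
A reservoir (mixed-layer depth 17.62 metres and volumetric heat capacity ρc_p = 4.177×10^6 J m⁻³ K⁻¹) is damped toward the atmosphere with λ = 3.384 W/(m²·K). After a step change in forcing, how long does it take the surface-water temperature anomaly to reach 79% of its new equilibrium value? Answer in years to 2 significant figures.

Areal heat capacity C = ρc_p × D = 4.177×10^6 × 17.62 = 7.36×10^7 J/(m²·K).
τ = C / λ = 7.36×10^7 / 3.384 = 2.17×10^7 s.
Fraction reached: 1 − e^(−t/τ) = 0.79 ⇒ t = −τ ln(1 − 0.79) = τ × 1.56.
t = 3.39×10^7 s = 1.08 years.

1.1 years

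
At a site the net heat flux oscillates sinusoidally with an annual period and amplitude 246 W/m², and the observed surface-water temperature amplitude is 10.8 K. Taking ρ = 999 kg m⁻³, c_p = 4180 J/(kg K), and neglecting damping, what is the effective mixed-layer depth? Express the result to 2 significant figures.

27 m

ω = 2π / 3.15×10^7 s = 1.99×10^-7 s⁻¹.
Required C = F₀ / (A ω) = 246 / (10.8 × 1.99×10^-7) = 1.14×10^8 J/(m²·K).
D = C / (ρ c_p) = 1.14×10^8 / (999 × 4180) = 27.4 m.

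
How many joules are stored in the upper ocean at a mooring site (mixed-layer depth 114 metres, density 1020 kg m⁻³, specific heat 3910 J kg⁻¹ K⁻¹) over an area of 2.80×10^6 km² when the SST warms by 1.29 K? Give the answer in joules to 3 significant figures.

1.64×10^21 J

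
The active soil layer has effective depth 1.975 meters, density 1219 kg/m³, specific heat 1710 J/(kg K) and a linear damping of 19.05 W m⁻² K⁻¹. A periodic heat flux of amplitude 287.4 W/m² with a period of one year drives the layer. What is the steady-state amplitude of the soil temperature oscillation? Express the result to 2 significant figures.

15 K

Areal heat capacity C = ρ c_p D = 1219 × 1710 × 1.975 = 4.12×10^6 J/(m²·K).
Angular frequency ω = 2π / T = 2π / 3.15×10^7 s = 1.99×10^-7 s⁻¹.
√((Cω)² + λ²) = √((0.820)² + 19.05²) = 19.1 W/(m²·K).
Amplitude A = F₀ / √((Cω)²+λ²) = 287.4 / 19.1 = 15.1 K.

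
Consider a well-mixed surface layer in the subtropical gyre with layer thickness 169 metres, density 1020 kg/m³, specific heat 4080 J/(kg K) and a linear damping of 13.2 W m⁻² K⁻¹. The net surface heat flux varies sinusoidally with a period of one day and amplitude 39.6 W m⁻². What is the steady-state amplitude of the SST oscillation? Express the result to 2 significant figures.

7.7×10^-4 K

Areal heat capacity C = ρ c_p D = 1020 × 4080 × 169 = 7.03×10^8 J m⁻² K⁻¹.
Angular frequency ω = 2π / T = 2π / 86400 s = 7.27×10^-5 s⁻¹.
√((Cω)² + λ²) = √((51100)² + 13.2²) = 51100 W/(m²·K).
Amplitude A = F₀ / √((Cω)²+λ²) = 39.6 / 51100 = 7.74×10^-4 K.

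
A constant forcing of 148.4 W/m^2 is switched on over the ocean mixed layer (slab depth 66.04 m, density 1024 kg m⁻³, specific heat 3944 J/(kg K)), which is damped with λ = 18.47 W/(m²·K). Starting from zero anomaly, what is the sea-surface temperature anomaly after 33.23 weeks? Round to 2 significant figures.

Areal heat capacity C = ρ c_p D = 1024 × 3944 × 66.04 = 2.67×10^8 J m⁻² K⁻¹.
τ = C / λ = 2.67×10^8 / 18.47 = 1.44×10^7 s.
Equilibrium anomaly ΔT_eq = F / λ = 148.4 / 18.47 = 8.03 K.
t = 33.23 weeks = 2.01×10^7 s, so t/τ = 1.39.
ΔT(t) = ΔT_eq (1 − e^(−t/τ)) = 8.03 × (1 − e^−1.39) = 6.04 K.

6.0 K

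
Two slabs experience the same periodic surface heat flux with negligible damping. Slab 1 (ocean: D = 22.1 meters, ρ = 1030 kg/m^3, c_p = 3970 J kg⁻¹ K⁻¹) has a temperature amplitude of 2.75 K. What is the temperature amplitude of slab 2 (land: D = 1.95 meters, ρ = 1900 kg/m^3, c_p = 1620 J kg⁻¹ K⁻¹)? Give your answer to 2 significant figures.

C_ocean = 9.04×10^7 J/(m²·K); C_land = 6.00×10^6 J/(m²·K).
A ∝ 1/C ⇒ A_land = A_ocean × C_ocean/C_land = 2.75 × 15.1 = 41.4 K.

41 K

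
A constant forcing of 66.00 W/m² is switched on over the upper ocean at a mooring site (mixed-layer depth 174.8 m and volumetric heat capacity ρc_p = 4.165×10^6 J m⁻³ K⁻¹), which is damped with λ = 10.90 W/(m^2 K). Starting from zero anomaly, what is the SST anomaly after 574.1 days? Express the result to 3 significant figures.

3.17 K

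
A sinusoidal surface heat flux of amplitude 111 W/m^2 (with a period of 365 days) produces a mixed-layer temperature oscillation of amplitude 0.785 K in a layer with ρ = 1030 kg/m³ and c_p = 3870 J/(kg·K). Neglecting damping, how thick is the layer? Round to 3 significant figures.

ω = 2π / 3.15×10^7 s = 1.99×10^-7 s⁻¹.
Required C = F₀ / (A ω) = 111 / (0.785 × 1.99×10^-7) = 7.10×10^8 J/(m²·K).
D = C / (ρ c_p) = 7.10×10^8 / (1030 × 3870) = 178 m.

178 m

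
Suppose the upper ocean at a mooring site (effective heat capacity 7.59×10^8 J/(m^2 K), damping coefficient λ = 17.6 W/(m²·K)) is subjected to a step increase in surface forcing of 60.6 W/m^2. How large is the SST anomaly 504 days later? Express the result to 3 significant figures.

Areal heat capacity C = 7.59×10^8 J/(m^2 K) (given).
τ = C / λ = 7.59×10^8 / 17.6 = 4.31×10^7 s.
Equilibrium anomaly ΔT_eq = F / λ = 60.6 / 17.6 = 3.44 K.
t = 504 days = 4.35×10^7 s, so t/τ = 1.01.
ΔT(t) = ΔT_eq (1 − e^(−t/τ)) = 3.44 × (1 − e^−1.01) = 2.19 K.

2.19 K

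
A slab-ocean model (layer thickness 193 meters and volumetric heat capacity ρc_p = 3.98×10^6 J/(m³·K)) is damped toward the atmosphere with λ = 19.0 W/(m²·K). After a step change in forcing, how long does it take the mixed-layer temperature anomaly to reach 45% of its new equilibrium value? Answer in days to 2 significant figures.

280 days

Areal heat capacity C = ρc_p × D = 3.98×10^6 × 193 = 7.68×10^8 J/(m^2 K).
τ = C / λ = 7.68×10^8 / 19.0 = 4.04×10^7 s.
Fraction reached: 1 − e^(−t/τ) = 0.45 ⇒ t = −τ ln(1 − 0.45) = τ × 0.598.
t = 2.42×10^7 s = 280 days.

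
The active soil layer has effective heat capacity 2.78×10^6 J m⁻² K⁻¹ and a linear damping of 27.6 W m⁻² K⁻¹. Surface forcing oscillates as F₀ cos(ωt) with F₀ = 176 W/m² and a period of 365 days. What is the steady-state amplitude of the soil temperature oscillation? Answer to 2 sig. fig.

6.4 K

Areal heat capacity C = 2.78×10^6 J m⁻² K⁻¹ (given).
Angular frequency ω = 2π / T = 2π / 3.15×10^7 s = 1.99×10^-7 s⁻¹.
√((Cω)² + λ²) = √((0.554)² + 27.6²) = 27.6 W/(m²·K).
Amplitude A = F₀ / √((Cω)²+λ²) = 176 / 27.6 = 6.38 K.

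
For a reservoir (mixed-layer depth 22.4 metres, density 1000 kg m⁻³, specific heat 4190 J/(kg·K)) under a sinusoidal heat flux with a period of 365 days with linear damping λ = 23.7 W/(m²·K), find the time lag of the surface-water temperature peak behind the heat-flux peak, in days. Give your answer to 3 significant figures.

38.8 days

Areal heat capacity C = ρ c_p D = 1000 × 4190 × 22.4 = 9.39×10^7 J/(m²·K).
ω = 2π / 3.15×10^7 s = 1.99×10^-7 s⁻¹.
Phase lag φ = arctan(Cω/λ) = arctan(18.7/23.7) = 0.668 rad.
Time lag = φ / ω = 0.668 / 1.99×10^-7 = 3.35×10^6 s = 38.8 days.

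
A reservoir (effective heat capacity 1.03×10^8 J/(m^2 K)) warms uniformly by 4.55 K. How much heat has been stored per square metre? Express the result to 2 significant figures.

4.7×10^8

Areal heat capacity C = 1.03×10^8 J/(m^2 K) (given).
ΔQ = C ΔT = 1.03×10^8 × 4.55 = 4.69×10^8 J/m².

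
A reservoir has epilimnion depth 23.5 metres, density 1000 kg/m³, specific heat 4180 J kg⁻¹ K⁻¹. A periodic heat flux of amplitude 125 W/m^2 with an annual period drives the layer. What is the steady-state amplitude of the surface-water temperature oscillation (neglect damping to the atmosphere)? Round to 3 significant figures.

Areal heat capacity C = ρ c_p D = 1000 × 4180 × 23.5 = 9.82×10^7 J/(m^2 K).
Angular frequency ω = 2π / T = 2π / 3.15×10^7 s = 1.99×10^-7 s⁻¹.
Cω = 9.82×10^7 × 1.99×10^-7 = 19.6 W/(m²·K).
Amplitude A = F₀ / (Cω) = 125 / 19.6 = 6.39 K.

6.39 K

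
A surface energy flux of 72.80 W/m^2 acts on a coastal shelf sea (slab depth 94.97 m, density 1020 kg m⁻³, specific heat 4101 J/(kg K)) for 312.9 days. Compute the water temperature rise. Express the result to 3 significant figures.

4.95 K

Areal heat capacity C = ρ c_p D = 1020 × 4101 × 94.97 = 3.97×10^8 J/(m^2 K).
Net heat input Q = F Δt = 72.80 × (312.9 days × 86400 s/day) = 1.97×10^9 J/m².
ΔT = Q / C = 1.97×10^9 / 3.97×10^8 = 4.95 K.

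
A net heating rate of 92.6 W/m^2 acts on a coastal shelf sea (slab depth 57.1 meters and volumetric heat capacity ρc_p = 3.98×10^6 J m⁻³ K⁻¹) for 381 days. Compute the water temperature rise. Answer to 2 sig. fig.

13 K

Areal heat capacity C = ρc_p × D = 3.98×10^6 × 57.1 = 2.27×10^8 J m⁻² K⁻¹.
Net heat input Q = F Δt = 92.6 × (381 days × 86400 s/day) = 3.05×10^9 J/m².
ΔT = Q / C = 3.05×10^9 / 2.27×10^8 = 13.4 K.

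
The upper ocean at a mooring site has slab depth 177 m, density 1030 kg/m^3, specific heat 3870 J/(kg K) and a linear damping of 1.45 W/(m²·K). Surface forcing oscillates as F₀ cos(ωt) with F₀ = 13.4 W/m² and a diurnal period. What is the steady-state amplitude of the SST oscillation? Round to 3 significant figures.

Areal heat capacity C = ρ c_p D = 1030 × 3870 × 177 = 7.06×10^8 J/(m^2 K).
Angular frequency ω = 2π / T = 2π / 86400 s = 7.27×10^-5 s⁻¹.
√((Cω)² + λ²) = √((51300)² + 1.45²) = 51300 W/(m²·K).
Amplitude A = F₀ / √((Cω)²+λ²) = 13.4 / 51300 = 2.61×10^-4 K.

2.61×10^-4 K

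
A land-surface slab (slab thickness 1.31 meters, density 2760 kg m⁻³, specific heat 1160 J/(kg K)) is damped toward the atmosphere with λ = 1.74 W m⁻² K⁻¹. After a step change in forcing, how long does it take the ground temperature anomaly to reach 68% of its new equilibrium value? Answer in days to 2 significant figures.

32 days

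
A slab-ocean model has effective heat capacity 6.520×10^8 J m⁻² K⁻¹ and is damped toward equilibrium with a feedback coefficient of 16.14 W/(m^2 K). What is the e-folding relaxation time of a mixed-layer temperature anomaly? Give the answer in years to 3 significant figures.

1.28 years

Areal heat capacity C = 6.520×10^8 J m⁻² K⁻¹ (given).
Relaxation time τ = C / λ = 6.52×10^8 / 16.14 = 4.04×10^7 s.
In years: 4.04×10^7 s / (3.156×10^7 s/year) = 1.28 years.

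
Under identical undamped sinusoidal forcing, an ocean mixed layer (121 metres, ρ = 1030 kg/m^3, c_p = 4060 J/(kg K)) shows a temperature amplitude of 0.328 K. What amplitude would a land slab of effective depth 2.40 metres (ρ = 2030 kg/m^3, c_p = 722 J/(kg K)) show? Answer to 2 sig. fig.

C_ocean = 5.06×10^8 J/(m²·K); C_land = 3.52×10^6 J/(m²·K).
A ∝ 1/C ⇒ A_land = A_ocean × C_ocean/C_land = 0.328 × 144 = 47.2 K.

47 K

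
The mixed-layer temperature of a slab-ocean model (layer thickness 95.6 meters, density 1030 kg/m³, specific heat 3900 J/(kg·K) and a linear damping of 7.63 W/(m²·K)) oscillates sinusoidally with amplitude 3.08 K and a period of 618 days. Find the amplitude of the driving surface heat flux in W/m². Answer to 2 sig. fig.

140

Areal heat capacity C = ρ c_p D = 1030 × 3900 × 95.6 = 3.84×10^8 J/(m^2 K).
ω = 2π / 5.34×10^7 s = 1.18×10^-7 s⁻¹.
√((Cω)² + λ²) = √((45.2)² + 7.63²) = 45.8 W/(m²·K).
F₀ = A × √((Cω)²+λ²) = 3.08 × 45.8 = 141 W/m².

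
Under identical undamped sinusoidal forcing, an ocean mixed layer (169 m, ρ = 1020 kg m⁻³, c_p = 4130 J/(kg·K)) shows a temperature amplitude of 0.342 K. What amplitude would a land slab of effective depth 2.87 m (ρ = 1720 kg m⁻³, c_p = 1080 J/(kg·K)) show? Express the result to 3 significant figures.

45.7 K

C_ocean = 7.12×10^8 J/(m²·K); C_land = 5.33×10^6 J/(m²·K).
A ∝ 1/C ⇒ A_land = A_ocean × C_ocean/C_land = 0.342 × 134 = 45.7 K.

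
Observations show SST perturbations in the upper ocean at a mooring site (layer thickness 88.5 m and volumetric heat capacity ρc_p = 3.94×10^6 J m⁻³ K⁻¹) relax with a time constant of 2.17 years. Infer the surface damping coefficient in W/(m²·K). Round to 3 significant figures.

5.09

Areal heat capacity C = ρc_p × D = 3.94×10^6 × 88.5 = 3.49×10^8 J/(m²·K).
τ = 2.17 years = 6.85×10^7 s.
λ = C / τ = 3.49×10^8 / 6.85×10^7 = 5.09 W/(m²·K).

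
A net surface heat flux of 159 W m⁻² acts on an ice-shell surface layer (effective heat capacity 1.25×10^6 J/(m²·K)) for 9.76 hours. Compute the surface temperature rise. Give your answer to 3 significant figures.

Areal heat capacity C = 1.25×10^6 J/(m²·K) (given).
Net heat input Q = F Δt = 159 × (9.76 hours × 3600 s/hour) = 5.59×10^6 J/m².
ΔT = Q / C = 5.59×10^6 / 1.25×10^6 = 4.47 K.

4.47 K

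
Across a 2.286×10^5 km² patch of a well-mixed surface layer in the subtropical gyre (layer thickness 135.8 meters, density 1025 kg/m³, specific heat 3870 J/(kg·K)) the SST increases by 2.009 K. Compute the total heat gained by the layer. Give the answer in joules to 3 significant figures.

Areal heat capacity C = ρ c_p D = 1025 × 3870 × 135.8 = 5.39×10^8 J/(m^2 K).
Heat per unit area: q = C ΔT = 5.39×10^8 × 2.009 = 1.08×10^9 J/m².
Total heat: Q = q × A = 1.08×10^9 × (2.286×10^5 × 10⁶ m²) = 2.47×10^20 J.

2.47×10^20 J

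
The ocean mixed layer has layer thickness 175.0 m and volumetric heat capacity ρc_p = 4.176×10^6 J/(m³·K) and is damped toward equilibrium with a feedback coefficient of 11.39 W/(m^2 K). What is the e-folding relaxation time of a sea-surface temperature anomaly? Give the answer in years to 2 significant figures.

Areal heat capacity C = ρc_p × D = 4.176×10^6 × 175.0 = 7.31×10^8 J/(m^2 K).
Relaxation time τ = C / λ = 7.31×10^8 / 11.39 = 6.42×10^7 s.
In years: 6.42×10^7 s / (3.156×10^7 s/year) = 2.03 years.

2.0 years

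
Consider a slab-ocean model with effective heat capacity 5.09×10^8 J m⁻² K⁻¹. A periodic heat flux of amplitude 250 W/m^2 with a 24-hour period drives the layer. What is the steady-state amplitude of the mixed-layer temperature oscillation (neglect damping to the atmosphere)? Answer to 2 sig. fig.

Areal heat capacity C = 5.09×10^8 J m⁻² K⁻¹ (given).
Angular frequency ω = 2π / T = 2π / 86400 s = 7.27×10^-5 s⁻¹.
Cω = 5.09×10^8 × 7.27×10^-5 = 37000 W/(m²·K).
Amplitude A = F₀ / (Cω) = 250 / 37000 = 0.00675 K.

0.0068 K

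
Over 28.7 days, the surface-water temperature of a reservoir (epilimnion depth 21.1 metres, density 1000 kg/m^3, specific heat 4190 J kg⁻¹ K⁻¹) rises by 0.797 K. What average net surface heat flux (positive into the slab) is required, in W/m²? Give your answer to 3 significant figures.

Areal heat capacity C = ρ c_p D = 1000 × 4190 × 21.1 = 8.84×10^7 J m⁻² K⁻¹.
Required heat per unit area: Q = C ΔT = 8.84×10^7 × 0.797 = 7.05×10^7 J/m².
Flux F = Q / Δt = 7.05×10^7 / 2.48×10^6 s = 28.4 W/m².

28.4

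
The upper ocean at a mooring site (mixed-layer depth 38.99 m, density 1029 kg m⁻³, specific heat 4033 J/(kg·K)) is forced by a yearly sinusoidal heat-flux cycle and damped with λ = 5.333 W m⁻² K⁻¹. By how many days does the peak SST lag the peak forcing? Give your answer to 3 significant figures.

81.7 days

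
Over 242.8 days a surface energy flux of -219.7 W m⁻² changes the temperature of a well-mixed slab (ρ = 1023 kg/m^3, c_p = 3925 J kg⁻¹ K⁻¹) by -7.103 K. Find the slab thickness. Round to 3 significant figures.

162 m

Heat input Q = F Δt = -219.7 × 2.10×10^7 s = -4.61×10^9 J/m².
Required areal heat capacity C = Q / ΔT = 6.49×10^8 J/(m²·K).
Depth D = C / (ρ c_p) = 6.49×10^8 / (1023 × 3925) = 162 m.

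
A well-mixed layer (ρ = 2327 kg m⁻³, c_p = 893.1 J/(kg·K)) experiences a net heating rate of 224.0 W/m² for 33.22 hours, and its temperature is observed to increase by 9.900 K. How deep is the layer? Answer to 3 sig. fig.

1.30 m

Heat input Q = F Δt = 224.0 × 1.20×10^5 s = 2.68×10^7 J/m².
Required areal heat capacity C = Q / ΔT = 2.71×10^6 J/(m²·K).
Depth D = C / (ρ c_p) = 2.71×10^6 / (2327 × 893.1) = 1.30 m.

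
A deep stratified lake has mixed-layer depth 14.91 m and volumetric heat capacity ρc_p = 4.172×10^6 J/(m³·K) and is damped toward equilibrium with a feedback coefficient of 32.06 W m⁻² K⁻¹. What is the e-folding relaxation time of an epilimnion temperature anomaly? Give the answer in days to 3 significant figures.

Areal heat capacity C = ρc_p × D = 4.172×10^6 × 14.91 = 6.22×10^7 J/(m²·K).
Relaxation time τ = C / λ = 6.22×10^7 / 32.06 = 1.94×10^6 s.
In days: 1.94×10^6 s / (86400 s/day) = 22.5 days.

22.5 days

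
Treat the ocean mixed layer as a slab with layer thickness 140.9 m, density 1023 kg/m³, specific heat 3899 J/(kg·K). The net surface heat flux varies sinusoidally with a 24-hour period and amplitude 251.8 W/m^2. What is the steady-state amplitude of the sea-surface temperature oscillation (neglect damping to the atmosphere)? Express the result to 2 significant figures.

0.0062 K

Areal heat capacity C = ρ c_p D = 1023 × 3899 × 140.9 = 5.62×10^8 J m⁻² K⁻¹.
Angular frequency ω = 2π / T = 2π / 86400 s = 7.27×10^-5 s⁻¹.
Cω = 5.62×10^8 × 7.27×10^-5 = 40900 W/(m²·K).
Amplitude A = F₀ / (Cω) = 251.8 / 40900 = 0.00616 K.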